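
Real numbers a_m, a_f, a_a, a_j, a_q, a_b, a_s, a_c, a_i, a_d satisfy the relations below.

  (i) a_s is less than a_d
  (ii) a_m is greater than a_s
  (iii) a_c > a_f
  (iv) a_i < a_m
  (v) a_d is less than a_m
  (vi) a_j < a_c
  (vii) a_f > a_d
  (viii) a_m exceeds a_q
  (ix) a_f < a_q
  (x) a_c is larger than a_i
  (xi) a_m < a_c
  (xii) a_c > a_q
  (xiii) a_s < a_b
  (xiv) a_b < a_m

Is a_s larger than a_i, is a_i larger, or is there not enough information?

undetermined

Following every chain through a_s: above a_s we get a_d, a_b, a_f, a_q, a_m, a_c.
a_i is not reached, and no chain runs the other way from a_i to a_s.
So the given relations leave the order of a_s and a_i undetermined.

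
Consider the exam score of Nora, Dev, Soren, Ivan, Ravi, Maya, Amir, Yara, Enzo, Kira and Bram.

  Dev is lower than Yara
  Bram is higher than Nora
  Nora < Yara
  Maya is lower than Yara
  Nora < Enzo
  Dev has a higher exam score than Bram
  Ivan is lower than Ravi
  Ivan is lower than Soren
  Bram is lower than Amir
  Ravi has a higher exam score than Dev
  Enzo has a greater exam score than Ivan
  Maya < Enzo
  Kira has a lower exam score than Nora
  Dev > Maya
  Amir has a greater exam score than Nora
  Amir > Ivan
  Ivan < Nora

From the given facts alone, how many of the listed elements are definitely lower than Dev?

Directly below Dev: Maya, Bram.
One step further: Nora (3 so far).
One step further: Ivan, Kira (5 so far).
No other element is forced below Dev by the given relations, so the count is 5.

5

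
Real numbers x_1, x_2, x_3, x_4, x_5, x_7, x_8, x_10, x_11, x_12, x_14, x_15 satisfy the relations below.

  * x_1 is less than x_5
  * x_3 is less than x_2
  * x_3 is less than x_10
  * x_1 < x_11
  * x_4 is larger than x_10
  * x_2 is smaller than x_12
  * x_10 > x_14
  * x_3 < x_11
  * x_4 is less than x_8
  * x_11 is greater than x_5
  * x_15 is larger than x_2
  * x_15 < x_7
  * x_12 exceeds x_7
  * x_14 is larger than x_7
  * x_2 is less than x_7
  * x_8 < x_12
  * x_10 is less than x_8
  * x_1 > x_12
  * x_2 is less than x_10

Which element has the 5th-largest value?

x_8

The consecutive relations fix a unique order: x_3 < x_2 < x_15 < x_7 < x_14 < x_10 < x_4 < x_8 < x_12 < x_1 < x_5 < x_11.
The 5th largest is x_8.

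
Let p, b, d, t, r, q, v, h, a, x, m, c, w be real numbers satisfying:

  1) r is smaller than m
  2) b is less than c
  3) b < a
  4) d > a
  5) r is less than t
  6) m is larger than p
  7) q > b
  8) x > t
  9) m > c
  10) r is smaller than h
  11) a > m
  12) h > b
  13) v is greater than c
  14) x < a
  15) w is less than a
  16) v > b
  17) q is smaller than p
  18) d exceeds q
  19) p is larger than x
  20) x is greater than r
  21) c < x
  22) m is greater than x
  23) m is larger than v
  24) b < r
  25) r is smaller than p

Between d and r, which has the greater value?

r < t and t < x give r < x.
With x < p: r < t < x < p.
With p < m: r < t < x < p < m.
With m < a: r < t < x < p < m < a.
Then a < d extends the chain to d.
So r < d; d is the larger of the two.

d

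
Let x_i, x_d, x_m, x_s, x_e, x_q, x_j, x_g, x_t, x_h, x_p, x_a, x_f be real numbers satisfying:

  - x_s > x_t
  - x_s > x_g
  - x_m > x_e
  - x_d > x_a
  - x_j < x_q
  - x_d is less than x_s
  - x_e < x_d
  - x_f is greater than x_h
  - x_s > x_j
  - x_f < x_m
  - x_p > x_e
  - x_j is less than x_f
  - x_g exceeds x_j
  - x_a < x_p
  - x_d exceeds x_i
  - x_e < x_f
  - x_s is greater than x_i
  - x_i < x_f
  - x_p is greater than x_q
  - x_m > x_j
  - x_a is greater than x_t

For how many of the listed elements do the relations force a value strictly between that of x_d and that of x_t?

The relations place x_t below x_d. An element lies strictly between them when it is forced above x_t and also forced below x_d.
Above x_t: {x_a, x_p, x_s}. Below x_d: {x_e, x_i, x_a}.
Intersection: {x_a} — 1.

1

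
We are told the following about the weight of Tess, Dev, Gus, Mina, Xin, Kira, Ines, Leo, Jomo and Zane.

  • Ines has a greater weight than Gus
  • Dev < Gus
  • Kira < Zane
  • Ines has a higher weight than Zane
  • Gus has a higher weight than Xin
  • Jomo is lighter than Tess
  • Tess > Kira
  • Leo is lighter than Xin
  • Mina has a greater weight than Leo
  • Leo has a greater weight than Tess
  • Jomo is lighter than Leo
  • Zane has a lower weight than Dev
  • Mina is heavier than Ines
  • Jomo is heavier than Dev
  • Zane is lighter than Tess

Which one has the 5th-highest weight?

Leo

The consecutive relations fix a unique order: Kira < Zane < Dev < Jomo < Tess < Leo < Xin < Gus < Ines < Mina.
Counting 5 from the largest end gives Leo.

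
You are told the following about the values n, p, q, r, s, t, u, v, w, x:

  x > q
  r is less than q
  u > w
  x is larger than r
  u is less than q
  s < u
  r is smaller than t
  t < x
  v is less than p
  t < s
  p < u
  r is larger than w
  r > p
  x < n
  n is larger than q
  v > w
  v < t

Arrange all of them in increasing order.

w < v < p < r < t < s < u < q < x < n

Nothing is placed below w, so it is least; from there w < v; v < p; p < r; r < t; t < s; s < u; u < q; q < x; x < n, each given directly.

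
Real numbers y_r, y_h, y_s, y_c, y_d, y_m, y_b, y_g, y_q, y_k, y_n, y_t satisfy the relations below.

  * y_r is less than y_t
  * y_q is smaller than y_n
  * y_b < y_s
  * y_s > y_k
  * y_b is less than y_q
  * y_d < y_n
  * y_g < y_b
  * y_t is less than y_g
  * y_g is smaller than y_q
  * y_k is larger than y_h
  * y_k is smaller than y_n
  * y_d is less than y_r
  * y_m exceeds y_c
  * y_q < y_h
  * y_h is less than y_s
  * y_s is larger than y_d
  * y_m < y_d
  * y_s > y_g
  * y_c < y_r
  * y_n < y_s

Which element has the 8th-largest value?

y_t

Chaining the given pairs: y_c < y_m < y_d < y_r < y_t < y_g < y_b < y_q < y_h < y_k < y_n < y_s.
The 8th largest is y_t.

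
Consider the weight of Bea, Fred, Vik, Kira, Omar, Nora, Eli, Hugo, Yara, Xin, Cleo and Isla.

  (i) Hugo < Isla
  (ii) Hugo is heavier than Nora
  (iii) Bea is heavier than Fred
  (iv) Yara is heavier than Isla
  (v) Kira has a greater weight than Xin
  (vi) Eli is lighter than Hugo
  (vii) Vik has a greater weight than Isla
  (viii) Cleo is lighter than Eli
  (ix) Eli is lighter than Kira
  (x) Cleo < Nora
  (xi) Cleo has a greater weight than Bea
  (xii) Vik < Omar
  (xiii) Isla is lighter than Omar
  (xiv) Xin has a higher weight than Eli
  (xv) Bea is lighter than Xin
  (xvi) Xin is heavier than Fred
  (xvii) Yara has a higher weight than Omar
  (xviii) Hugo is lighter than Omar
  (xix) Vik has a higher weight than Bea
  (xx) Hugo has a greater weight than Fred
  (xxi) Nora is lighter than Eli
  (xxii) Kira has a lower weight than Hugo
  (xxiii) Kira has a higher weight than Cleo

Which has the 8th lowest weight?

Piecing the relations together gives one ordering: Fred < Bea < Cleo < Nora < Eli < Xin < Kira < Hugo < Isla < Vik < Omar < Yara.
The 8th smallest is Hugo.

Hugo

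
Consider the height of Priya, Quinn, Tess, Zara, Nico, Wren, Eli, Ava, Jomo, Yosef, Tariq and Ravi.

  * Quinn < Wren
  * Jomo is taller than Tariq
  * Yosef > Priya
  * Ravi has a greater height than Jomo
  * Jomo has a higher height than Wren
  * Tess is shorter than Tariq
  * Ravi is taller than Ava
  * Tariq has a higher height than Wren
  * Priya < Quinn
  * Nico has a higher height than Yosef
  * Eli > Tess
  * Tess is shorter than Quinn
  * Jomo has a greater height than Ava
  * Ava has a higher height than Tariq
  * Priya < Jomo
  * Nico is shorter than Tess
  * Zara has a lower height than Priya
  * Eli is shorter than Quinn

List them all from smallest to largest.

Zara < Priya < Yosef < Nico < Tess < Eli < Quinn < Wren < Tariq < Ava < Jomo < Ravi

The consecutive links are each given: Zara < Priya; Priya < Yosef; Yosef < Nico; Nico < Tess; Tess < Eli; Eli < Quinn; Quinn < Wren; Wren < Tariq; Tariq < Ava; Ava < Jomo; Jomo < Ravi.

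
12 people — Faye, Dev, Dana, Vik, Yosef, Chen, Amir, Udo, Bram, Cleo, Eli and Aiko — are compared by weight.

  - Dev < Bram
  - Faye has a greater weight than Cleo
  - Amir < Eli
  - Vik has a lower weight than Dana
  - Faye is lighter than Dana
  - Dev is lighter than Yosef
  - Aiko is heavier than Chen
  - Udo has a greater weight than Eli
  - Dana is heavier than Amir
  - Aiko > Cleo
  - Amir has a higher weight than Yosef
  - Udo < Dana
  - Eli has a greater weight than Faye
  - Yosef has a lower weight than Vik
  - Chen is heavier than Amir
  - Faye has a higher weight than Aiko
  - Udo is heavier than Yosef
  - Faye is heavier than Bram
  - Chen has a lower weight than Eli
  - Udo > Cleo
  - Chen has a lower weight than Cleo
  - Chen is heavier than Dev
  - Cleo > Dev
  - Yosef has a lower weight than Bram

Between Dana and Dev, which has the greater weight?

Dana

Following the relations from Dev: Dev < Yosef < Amir < Chen < Cleo < Aiko < Faye < Eli < Udo < Dana.
So Dev < Dana; Dana is the heavier of the two.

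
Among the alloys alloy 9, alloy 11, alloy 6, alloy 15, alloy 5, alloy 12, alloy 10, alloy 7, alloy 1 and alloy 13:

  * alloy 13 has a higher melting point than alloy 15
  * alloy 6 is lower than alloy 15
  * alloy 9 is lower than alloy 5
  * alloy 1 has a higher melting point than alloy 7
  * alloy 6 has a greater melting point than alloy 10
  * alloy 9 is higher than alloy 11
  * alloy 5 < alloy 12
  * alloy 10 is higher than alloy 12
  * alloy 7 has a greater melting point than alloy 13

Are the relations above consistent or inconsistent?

The single ordering alloy 11 < alloy 9 < alloy 5 < alloy 12 < alloy 10 < alloy 6 < alloy 15 < alloy 13 < alloy 7 < alloy 1 satisfies every listed relation, so no contradiction arises.

consistent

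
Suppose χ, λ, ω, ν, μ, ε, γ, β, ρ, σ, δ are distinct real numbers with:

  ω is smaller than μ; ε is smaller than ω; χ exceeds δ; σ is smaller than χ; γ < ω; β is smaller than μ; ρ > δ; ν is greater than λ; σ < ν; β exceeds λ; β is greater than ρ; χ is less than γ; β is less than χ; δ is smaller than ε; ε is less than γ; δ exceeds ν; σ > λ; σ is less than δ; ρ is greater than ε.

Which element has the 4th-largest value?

The consecutive relations fix a unique order: λ < σ < ν < δ < ε < ρ < β < χ < γ < ω < μ.
The 4th largest is χ.

χ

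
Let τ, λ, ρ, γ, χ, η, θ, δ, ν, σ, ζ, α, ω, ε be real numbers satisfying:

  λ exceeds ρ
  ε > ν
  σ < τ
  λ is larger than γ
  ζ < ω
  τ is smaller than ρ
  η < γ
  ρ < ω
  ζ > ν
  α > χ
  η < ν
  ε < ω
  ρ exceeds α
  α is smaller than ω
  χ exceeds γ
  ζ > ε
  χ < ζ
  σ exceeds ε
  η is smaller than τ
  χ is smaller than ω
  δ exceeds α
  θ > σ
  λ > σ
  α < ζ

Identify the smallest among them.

Chaining upward from η: directly above it, γ, ν, τ; then χ, ε, ρ, ζ, λ; then α, σ, ω; then δ, θ.
That covers every other element, and nothing is given below η, so η is the smallest.

η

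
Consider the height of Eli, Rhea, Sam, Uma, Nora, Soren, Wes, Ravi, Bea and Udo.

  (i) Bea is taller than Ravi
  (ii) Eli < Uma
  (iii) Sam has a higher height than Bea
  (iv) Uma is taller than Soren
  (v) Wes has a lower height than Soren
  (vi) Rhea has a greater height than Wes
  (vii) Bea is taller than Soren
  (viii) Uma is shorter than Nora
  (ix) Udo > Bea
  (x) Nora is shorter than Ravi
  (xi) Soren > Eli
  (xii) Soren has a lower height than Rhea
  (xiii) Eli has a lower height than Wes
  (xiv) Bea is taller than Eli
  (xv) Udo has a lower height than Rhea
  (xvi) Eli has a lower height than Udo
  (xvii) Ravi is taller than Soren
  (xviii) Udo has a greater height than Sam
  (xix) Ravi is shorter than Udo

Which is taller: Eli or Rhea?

Rhea

Link the given pairs in sequence: Eli < Wes; Wes < Soren; Soren < Uma; Uma < Nora; Nora < Ravi; Ravi < Bea; Bea < Sam; Sam < Udo; Udo < Rhea.
Together: Eli < Wes < Soren < Uma < Nora < Ravi < Bea < Sam < Udo < Rhea.
So Eli < Rhea; Rhea is the taller of the two.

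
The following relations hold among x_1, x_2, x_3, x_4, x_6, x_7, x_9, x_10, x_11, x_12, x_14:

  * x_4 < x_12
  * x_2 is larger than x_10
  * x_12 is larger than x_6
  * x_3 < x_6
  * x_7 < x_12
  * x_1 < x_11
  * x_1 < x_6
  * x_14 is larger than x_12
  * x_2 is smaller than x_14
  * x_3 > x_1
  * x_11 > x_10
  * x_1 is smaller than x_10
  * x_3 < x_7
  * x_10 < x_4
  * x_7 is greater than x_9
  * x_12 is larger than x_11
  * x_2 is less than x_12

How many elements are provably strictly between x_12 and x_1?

7

Chaining upward from x_1 reaches: x_10, x_3, x_11, x_4, x_2, x_7, x_6, x_14.
Chaining downward from x_12 reaches: x_10, x_3, x_11, x_4, x_9, x_2, x_7, x_6.
Strictly between x_1 and x_12 are those in both lists: x_10, x_3, x_11, x_4, x_2, x_7, x_6 — 7 elements.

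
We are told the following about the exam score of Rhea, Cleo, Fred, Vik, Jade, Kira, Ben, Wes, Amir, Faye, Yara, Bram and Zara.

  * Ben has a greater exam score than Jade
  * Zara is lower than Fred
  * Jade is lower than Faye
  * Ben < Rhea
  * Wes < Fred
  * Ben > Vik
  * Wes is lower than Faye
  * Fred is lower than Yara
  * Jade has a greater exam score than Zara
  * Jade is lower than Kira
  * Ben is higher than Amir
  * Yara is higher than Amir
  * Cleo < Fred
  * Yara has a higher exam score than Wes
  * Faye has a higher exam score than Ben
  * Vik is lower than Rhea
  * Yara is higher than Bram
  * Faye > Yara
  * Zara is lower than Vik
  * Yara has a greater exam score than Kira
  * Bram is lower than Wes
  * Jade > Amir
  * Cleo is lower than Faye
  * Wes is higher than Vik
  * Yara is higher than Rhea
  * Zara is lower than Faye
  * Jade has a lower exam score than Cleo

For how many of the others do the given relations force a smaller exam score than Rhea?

The elements the relations force below Rhea are Amir, Zara, Vik, Jade, Ben — no chain reaches any other.
That is 5.

5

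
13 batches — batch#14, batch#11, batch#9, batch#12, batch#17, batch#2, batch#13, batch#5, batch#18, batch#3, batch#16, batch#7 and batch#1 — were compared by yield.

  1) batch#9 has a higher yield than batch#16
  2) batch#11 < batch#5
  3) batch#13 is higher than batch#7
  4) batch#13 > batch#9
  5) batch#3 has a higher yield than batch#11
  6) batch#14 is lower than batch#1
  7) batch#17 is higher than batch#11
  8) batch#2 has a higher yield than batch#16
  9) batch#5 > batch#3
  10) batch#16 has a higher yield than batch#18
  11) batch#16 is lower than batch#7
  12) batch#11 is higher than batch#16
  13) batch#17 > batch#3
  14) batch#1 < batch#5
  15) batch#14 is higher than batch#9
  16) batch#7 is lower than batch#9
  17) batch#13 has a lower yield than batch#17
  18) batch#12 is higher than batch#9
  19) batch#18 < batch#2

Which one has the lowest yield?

batch#16 is not least since batch#18 < batch#16; batch#7 is not least since batch#16 < batch#7; batch#11 is not least since batch#16 < batch#11; batch#9 is not least since batch#7 < batch#9; batch#12 is not least since batch#9 < batch#12; batch#3 is not least since batch#11 < batch#3; batch#14 is not least since batch#9 < batch#14; batch#2 is not least since batch#18 < batch#2; batch#13 is not least since batch#9 < batch#13; batch#17 is not least since batch#11 < batch#17; batch#1 is not least since batch#14 < batch#1; batch#5 is not least since batch#3 < batch#5.
Only batch#18 has nothing below it, so batch#18 is the lowest yield.

batch#18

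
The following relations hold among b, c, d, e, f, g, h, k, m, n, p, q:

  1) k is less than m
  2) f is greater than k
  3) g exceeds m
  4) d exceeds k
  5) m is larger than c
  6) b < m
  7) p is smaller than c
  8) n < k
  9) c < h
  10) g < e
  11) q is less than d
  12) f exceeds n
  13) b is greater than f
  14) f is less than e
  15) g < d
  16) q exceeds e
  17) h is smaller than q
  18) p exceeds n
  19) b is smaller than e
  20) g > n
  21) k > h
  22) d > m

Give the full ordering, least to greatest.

n < p < c < h < k < f < b < m < g < e < q < d

Each adjacent pair is fixed by a given relation: n < p; p < c; c < h; h < k; k < f; f < b; b < m; m < g; g < e; e < q; q < d. Chaining them end to end gives the full order.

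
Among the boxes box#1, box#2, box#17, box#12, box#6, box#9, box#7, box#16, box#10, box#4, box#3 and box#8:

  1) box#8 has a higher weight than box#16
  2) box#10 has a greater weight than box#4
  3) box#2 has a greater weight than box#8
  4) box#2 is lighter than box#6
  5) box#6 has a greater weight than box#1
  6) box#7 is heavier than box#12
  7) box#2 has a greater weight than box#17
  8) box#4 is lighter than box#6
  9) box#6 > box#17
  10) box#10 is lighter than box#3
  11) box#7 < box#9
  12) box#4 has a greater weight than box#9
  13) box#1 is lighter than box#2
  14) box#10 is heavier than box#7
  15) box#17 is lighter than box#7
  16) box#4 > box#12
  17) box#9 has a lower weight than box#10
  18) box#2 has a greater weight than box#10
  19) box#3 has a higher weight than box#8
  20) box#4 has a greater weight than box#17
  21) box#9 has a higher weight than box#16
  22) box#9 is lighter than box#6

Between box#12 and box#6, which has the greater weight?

Link the given pairs in sequence: box#12 < box#7; box#7 < box#9; box#9 < box#4; box#4 < box#10; box#10 < box#2; box#2 < box#6.
Chaining these gives box#12 < box#7 < box#9 < box#4 < box#10 < box#2 < box#6.
So box#12 < box#6; box#6 is the heavier of the two.

box#6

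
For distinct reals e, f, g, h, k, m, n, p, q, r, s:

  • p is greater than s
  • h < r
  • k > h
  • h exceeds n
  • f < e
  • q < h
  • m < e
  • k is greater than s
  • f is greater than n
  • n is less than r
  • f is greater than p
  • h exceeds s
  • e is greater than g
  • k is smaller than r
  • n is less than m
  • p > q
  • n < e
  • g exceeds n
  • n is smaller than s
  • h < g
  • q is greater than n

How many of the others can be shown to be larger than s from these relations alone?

Directly above s: p, h, k.
One step further: f, g, r (6 so far).
One step further: e (7 so far).
No other element is forced above s by the given relations, so the count is 7.

7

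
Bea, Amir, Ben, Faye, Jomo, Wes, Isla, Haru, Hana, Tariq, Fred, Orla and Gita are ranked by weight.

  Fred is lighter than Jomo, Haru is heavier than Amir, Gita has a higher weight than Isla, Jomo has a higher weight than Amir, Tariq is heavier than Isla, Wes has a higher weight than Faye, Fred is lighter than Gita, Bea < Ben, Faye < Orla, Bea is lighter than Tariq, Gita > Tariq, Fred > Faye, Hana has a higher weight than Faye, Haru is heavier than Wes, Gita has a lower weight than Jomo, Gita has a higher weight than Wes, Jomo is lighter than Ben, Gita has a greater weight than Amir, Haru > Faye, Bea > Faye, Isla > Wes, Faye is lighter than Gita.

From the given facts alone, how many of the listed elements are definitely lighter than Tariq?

The elements the relations force below Tariq are Faye, Bea, Wes, Isla — no chain reaches any other.
That is 4.

4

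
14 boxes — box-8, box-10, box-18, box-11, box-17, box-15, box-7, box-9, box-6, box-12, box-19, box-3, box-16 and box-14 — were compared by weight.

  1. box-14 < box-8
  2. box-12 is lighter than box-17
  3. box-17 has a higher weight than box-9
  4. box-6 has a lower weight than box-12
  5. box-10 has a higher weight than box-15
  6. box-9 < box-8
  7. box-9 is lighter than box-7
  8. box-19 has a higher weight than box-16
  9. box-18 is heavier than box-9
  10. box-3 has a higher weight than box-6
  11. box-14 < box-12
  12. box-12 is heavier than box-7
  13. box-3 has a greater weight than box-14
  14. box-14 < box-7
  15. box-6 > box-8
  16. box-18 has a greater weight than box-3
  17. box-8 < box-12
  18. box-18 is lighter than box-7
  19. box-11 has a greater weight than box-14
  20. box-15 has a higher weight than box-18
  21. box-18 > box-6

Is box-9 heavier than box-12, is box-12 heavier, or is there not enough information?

box-12

The relevant relations are box-9 < box-8; box-8 < box-6; box-6 < box-3; box-3 < box-18; box-18 < box-7; box-7 < box-12.
Chaining these gives box-9 < box-8 < box-6 < box-3 < box-18 < box-7 < box-12.
So box-12 is heavier.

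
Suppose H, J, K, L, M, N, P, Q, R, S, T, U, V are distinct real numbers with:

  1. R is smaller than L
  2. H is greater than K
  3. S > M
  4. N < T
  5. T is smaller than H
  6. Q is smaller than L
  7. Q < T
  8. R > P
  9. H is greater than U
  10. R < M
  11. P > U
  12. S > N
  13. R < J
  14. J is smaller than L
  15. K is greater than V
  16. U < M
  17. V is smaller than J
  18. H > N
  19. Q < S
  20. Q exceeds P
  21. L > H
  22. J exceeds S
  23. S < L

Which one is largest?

Chaining downward from L: directly below it, Q, R, S, J, H; then V, U, P, M, N, K, T.
That covers every other element, and nothing is given above L, so L is the largest.

L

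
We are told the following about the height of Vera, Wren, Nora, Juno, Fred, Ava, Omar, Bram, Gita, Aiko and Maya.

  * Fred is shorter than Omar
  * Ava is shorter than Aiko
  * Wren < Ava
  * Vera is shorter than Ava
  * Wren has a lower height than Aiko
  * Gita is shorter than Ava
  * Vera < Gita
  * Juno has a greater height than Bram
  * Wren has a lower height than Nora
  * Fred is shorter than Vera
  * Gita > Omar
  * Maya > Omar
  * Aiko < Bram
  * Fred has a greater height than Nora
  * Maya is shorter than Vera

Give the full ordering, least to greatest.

Wren < Nora < Fred < Omar < Maya < Vera < Gita < Ava < Aiko < Bram < Juno

Nothing is placed below Wren, so it is least; from there Wren < Nora; Nora < Fred; Fred < Omar; Omar < Maya; Maya < Vera; Vera < Gita; Gita < Ava; Ava < Aiko; Aiko < Bram; Bram < Juno, each given directly.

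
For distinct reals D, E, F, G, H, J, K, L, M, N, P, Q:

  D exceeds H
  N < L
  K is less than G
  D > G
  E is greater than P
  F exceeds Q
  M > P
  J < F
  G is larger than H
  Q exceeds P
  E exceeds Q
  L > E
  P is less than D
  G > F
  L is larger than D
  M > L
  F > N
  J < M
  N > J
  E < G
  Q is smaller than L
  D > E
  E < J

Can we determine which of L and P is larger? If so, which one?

L

P < E and E < J give P < J.
Then J < N extends the chain to N.
Then N < F extends the chain to F.
With F < G: P < E < J < N < F < G.
With G < D: P < E < J < N < F < G < D.
With D < L: P < E < J < N < F < G < D < L.
So L is larger.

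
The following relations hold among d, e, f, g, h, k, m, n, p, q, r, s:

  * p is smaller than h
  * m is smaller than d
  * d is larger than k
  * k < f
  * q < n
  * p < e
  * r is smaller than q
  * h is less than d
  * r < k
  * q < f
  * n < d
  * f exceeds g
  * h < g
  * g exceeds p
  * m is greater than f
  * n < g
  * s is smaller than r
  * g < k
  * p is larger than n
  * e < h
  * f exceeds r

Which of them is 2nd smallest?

The consecutive relations fix a unique order: s < r < q < n < p < e < h < g < k < f < m < d.
The 2nd smallest is r.

r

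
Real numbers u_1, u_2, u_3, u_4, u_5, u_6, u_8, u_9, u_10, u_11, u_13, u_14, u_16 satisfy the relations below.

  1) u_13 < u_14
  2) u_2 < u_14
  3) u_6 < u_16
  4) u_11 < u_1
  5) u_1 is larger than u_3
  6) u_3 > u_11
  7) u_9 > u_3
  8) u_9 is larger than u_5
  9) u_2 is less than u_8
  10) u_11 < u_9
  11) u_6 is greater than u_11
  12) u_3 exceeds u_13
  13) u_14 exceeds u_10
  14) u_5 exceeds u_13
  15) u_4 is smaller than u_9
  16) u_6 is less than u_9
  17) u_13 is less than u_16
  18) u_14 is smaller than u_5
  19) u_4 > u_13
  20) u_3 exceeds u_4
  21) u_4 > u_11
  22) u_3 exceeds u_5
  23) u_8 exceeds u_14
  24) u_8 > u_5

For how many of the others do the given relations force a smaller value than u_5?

Directly below u_5: u_13, u_14.
One step further: u_2, u_10 (4 so far).
No other element is forced below u_5 by the given relations, so the count is 4.

4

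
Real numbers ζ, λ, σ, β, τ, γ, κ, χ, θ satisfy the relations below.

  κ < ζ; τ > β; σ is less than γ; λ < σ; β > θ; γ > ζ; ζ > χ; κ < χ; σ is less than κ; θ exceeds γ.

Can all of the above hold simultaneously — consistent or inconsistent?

Every relation is compatible with λ < σ < κ < χ < ζ < γ < θ < β < τ; the set is consistent.

consistent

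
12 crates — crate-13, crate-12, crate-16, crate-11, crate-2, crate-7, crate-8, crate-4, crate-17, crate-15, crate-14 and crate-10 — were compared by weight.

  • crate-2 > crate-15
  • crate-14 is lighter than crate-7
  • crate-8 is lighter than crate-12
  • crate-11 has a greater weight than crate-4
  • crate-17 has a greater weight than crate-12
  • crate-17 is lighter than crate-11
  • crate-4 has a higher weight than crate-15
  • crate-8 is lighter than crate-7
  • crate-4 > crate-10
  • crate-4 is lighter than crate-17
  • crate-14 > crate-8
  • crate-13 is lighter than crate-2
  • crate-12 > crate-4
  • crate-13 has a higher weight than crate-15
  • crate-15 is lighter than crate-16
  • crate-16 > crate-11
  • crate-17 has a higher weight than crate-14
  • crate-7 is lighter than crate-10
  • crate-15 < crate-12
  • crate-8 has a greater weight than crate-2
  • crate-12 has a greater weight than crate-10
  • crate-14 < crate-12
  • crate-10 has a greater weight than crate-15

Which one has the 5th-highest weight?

Chaining the given pairs: crate-15 < crate-13 < crate-2 < crate-8 < crate-14 < crate-7 < crate-10 < crate-4 < crate-12 < crate-17 < crate-11 < crate-16.
The 5th largest is crate-4.

crate-4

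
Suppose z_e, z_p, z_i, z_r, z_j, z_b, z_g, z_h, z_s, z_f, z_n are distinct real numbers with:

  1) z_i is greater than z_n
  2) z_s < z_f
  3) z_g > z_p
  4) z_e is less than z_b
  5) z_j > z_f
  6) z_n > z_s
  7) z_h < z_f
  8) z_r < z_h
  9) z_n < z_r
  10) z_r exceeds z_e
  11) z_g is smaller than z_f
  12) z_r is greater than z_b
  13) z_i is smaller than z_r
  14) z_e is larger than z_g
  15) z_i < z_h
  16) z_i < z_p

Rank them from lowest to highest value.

z_s < z_n < z_i < z_p < z_g < z_e < z_b < z_r < z_h < z_f < z_j

The consecutive links are each given: z_s < z_n; z_n < z_i; z_i < z_p; z_p < z_g; z_g < z_e; z_e < z_b; z_b < z_r; z_r < z_h; z_h < z_f; z_f < z_j.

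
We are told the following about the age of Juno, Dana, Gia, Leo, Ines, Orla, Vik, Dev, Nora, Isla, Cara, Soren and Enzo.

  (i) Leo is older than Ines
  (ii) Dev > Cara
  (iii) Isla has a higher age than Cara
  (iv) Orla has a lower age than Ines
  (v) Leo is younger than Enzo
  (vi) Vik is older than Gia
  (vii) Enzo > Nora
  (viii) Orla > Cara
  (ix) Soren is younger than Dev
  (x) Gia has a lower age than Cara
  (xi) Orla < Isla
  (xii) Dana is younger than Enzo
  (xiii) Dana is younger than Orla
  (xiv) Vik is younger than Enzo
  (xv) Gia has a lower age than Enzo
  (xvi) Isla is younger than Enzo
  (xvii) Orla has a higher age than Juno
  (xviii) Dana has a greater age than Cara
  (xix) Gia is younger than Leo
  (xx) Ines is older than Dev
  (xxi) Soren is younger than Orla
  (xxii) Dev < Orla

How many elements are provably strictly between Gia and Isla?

4

The relations place Gia below Isla. An element lies strictly between them when it is forced above Gia and also forced below Isla.
Above Gia: {Cara, Vik, Dev, Dana, Orla, Ines, Leo, Enzo}. Below Isla: {Juno, Cara, Soren, Dev, Dana, Orla}.
Intersection: {Cara, Dev, Dana, Orla} — 4.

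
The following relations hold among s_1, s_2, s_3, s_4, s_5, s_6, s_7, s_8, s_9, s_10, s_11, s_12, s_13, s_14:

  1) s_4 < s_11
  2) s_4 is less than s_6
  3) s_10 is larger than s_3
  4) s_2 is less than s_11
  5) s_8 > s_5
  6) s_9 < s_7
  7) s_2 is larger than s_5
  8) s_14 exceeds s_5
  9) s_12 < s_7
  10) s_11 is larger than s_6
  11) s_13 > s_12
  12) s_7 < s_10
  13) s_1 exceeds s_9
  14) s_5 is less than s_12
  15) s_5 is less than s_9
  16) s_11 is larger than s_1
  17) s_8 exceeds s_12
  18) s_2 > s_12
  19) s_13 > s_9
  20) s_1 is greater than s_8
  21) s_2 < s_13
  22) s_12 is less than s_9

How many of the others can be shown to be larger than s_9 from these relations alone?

5

The elements the relations force above s_9 are s_1, s_7, s_13, s_11, s_10 — no chain reaches any other.
That is 5.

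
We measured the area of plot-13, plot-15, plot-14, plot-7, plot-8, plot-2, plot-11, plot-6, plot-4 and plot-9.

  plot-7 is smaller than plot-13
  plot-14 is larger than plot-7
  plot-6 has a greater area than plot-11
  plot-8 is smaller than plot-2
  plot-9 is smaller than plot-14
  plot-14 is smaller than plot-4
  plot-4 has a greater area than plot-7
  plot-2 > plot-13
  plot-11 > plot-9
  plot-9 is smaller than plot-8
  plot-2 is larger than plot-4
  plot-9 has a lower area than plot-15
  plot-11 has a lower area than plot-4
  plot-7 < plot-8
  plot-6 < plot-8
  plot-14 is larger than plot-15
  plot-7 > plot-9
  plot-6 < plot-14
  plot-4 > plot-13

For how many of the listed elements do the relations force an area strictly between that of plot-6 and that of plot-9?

1

Chaining upward from plot-9 reaches: plot-15, plot-7, plot-11, plot-13, plot-14, plot-8, plot-4, plot-2.
Chaining downward from plot-6 reaches: plot-11.
Strictly between plot-9 and plot-6 are those in both lists: plot-11 — 1 element.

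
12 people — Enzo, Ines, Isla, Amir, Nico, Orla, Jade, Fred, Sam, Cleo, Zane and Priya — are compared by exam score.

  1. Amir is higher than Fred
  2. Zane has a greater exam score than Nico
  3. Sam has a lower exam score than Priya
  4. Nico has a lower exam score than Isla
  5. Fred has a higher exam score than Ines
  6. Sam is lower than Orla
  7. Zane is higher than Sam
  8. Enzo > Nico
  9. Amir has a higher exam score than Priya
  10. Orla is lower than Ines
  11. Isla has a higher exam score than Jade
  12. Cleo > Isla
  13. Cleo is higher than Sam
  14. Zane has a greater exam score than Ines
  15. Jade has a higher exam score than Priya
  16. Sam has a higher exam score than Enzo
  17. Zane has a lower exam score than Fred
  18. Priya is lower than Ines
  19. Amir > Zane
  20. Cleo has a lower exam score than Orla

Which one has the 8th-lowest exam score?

Orla

The consecutive relations fix a unique order: Nico < Enzo < Sam < Priya < Jade < Isla < Cleo < Orla < Ines < Zane < Fred < Amir.
Counting 8 from the smallest end gives Orla.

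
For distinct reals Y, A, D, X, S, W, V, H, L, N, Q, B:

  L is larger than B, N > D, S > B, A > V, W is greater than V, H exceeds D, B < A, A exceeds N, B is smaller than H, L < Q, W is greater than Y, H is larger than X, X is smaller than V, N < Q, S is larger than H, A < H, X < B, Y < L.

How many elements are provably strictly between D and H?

Chaining upward from D reaches: N, A, S, Q.
Chaining downward from H reaches: X, N, V, B, A.
Strictly between D and H are those in both lists: N, A — 2 elements.

2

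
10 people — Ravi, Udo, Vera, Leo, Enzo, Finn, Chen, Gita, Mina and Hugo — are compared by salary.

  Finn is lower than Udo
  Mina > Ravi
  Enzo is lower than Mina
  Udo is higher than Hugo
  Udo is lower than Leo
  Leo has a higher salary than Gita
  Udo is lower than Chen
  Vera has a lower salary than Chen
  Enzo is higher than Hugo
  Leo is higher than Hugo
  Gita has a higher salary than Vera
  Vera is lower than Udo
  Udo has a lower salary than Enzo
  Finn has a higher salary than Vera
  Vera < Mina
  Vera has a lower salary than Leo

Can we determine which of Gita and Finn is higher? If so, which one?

undetermined

Following every chain through Finn: above Finn we get Udo, Chen, Enzo, Mina, Leo; below Finn we get Vera.
Gita is not reached, and no chain runs the other way from Gita to Finn.
So the given relations leave the order of Finn and Gita undetermined.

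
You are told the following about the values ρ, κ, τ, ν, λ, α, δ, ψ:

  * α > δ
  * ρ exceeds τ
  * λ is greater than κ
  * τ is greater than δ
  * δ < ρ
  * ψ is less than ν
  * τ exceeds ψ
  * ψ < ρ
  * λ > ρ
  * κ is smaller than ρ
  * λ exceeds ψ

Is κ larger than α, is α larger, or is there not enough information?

Following every chain through κ: above κ we get ρ, λ.
α is not reached, and no chain runs the other way from α to κ.
So the given relations leave the order of κ and α undetermined.

undetermined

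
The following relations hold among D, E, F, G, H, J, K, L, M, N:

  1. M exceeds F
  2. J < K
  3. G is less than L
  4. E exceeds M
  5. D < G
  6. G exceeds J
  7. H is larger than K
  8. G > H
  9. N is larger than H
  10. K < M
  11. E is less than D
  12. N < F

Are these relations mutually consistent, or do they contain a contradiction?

Every relation is compatible with J < K < H < N < F < M < E < D < G < L; the set is consistent.

consistent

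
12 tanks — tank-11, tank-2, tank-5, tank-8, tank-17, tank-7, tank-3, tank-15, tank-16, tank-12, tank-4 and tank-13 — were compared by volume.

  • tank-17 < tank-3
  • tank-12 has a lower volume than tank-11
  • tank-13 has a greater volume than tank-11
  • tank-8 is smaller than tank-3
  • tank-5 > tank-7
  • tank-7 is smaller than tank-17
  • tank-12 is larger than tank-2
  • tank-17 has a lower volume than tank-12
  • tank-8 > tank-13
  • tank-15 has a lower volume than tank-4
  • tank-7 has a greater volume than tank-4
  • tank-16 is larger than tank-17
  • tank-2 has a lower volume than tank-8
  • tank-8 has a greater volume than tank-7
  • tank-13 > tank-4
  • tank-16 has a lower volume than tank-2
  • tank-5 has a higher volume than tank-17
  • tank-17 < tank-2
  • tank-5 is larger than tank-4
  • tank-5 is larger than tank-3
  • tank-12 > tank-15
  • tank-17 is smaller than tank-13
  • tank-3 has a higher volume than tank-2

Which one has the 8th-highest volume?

The consecutive relations fix a unique order: tank-15 < tank-4 < tank-7 < tank-17 < tank-16 < tank-2 < tank-12 < tank-11 < tank-13 < tank-8 < tank-3 < tank-5.
The 8th largest is tank-16.

tank-16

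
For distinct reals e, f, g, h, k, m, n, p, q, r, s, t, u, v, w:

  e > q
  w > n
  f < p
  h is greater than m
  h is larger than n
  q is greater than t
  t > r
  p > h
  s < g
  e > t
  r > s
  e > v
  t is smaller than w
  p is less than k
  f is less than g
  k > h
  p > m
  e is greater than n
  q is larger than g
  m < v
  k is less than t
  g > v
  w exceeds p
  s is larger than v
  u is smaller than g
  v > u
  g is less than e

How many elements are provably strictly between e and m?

Chaining upward from m reaches: v, h, s, p, r, k, g, t, q, w.
Chaining downward from e reaches: u, n, v, h, f, s, p, r, k, g, t, q.
Strictly between m and e are those in both lists: v, h, s, p, r, k, g, t, q — 9 elements.

9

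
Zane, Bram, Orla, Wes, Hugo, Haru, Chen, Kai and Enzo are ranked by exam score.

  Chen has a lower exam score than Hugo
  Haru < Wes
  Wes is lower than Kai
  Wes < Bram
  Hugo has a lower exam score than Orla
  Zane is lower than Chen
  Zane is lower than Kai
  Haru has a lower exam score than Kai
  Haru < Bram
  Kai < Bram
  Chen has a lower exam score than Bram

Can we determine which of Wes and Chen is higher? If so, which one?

undetermined

Following every chain through Wes: above Wes we get Kai, Bram; below Wes we get Haru.
Chen is not reached, and no chain runs the other way from Chen to Wes.
So the given relations leave the order of Wes and Chen undetermined.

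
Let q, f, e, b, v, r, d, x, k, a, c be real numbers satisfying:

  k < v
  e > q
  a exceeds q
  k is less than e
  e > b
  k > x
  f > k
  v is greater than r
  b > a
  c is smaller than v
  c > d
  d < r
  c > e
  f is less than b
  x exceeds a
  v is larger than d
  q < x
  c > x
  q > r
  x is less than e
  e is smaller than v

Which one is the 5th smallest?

Chaining the given pairs: d < r < q < a < x < k < f < b < e < c < v.
Counting 5 from the smallest end gives x.

x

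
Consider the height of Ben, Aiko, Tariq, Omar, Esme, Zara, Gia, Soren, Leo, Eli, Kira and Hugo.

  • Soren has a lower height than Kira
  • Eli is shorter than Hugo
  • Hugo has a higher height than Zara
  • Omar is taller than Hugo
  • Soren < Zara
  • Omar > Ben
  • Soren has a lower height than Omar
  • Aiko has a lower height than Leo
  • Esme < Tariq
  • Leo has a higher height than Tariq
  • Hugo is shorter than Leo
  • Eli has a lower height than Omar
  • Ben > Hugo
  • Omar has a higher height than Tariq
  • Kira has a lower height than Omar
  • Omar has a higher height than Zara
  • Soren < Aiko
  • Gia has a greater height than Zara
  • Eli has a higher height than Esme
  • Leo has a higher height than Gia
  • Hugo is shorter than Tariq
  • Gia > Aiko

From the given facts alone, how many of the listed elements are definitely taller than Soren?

9

The elements the relations force above Soren are Aiko, Zara, Gia, Hugo, Tariq, Ben, Kira, Omar, Leo — no chain reaches any other.
That is 9.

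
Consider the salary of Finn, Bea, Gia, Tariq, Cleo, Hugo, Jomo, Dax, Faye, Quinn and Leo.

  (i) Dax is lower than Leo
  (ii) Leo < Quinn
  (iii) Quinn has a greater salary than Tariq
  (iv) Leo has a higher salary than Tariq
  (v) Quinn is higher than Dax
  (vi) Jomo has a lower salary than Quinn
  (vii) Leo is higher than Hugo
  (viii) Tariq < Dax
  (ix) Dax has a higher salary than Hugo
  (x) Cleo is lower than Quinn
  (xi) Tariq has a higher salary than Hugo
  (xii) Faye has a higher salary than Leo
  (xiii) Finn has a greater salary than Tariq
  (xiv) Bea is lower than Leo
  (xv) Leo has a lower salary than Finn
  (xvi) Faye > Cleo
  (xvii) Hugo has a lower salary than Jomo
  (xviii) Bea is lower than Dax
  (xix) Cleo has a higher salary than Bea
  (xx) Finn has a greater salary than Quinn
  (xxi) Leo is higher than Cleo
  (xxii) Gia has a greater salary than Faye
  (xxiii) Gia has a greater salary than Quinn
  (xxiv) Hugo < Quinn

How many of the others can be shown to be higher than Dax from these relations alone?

5

Directly above Dax: Leo, Quinn.
One step further: Faye, Finn, Gia (5 so far).
No other element is forced above Dax by the given relations, so the count is 5.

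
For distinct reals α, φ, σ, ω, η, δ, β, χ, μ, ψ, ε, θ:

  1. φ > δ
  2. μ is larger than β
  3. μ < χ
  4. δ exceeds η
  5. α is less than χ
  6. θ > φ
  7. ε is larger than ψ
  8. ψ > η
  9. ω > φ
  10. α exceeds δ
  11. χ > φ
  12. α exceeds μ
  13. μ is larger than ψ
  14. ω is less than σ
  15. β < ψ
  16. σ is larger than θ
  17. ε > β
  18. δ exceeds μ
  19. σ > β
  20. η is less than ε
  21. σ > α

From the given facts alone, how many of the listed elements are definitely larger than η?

Directly above η: ψ, δ, ε.
One step further: μ, φ, α (6 so far).
One step further: ω, θ, σ, χ (10 so far).
No other element is forced above η by the given relations, so the count is 10.

10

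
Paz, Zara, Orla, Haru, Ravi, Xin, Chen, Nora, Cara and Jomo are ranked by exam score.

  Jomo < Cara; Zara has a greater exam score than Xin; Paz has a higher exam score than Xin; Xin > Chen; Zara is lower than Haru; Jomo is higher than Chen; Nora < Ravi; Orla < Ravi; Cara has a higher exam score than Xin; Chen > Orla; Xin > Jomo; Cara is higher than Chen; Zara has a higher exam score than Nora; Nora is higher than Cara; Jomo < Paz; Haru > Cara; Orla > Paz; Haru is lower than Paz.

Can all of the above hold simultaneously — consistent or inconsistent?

inconsistent

We have Orla < Chen stated directly, yet also Chen < Jomo < Xin < Cara < Nora < Zara < Haru < Paz < Orla by chaining the others — so Chen < Orla. Contradiction.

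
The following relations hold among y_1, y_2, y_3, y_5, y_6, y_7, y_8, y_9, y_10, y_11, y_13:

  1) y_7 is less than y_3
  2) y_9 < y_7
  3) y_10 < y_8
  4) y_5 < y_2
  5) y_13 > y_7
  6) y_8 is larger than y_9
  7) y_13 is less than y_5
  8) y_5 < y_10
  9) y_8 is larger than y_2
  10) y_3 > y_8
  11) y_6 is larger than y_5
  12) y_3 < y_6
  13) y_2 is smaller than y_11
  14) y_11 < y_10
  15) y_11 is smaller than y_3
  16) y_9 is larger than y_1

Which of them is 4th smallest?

y_13

The consecutive relations fix a unique order: y_1 < y_9 < y_7 < y_13 < y_5 < y_2 < y_11 < y_10 < y_8 < y_3 < y_6.
The 4th smallest is y_13.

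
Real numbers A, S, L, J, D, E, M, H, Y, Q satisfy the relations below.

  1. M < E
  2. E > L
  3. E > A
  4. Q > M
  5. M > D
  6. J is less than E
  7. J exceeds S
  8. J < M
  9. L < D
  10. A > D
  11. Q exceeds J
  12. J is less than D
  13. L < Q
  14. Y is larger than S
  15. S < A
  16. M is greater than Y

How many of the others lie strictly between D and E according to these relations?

Chaining upward from D reaches: M, Q, A.
Chaining downward from E reaches: S, J, L, Y, M, A.
Strictly between D and E are those in both lists: M, A — 2 elements.

2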